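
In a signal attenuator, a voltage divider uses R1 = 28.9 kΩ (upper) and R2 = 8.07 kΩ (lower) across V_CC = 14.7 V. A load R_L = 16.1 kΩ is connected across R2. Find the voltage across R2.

V_out ≈ 2.31 V

R2 ‖ R_L = (8.07 × 16.1)/(8.07 + 16.1) = 5.376 kΩ.
Voltage divider with the loaded lower leg: V_out = 14.7 × 5.376/(28.9 + 5.376) = 14.7 × 0.1568 = 2.305 V.
(Unloaded it would be 3.21 V; the load pulls it down.)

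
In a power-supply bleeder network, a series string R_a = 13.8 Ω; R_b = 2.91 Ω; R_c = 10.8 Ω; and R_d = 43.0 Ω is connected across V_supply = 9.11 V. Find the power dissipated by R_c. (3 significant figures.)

The common current is I = 9.11/70.51 = 0.1292 A.
P = I²R = 0.01669 × 10.8 = 0.1803 W.

P ≈ 0.180 W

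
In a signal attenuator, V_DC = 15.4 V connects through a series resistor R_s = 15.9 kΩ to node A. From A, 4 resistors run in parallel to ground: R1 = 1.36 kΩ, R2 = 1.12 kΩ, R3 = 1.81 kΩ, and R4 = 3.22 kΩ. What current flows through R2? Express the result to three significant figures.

I ≈ 0.339 mA

Parallel bank: R_p = 1/(1/1.36 + 1/1.12 + 1/1.81 + 1/3.22) = 0.4014 kΩ.
Node voltage V_A = V_DC · R_p/(R_s + R_p) = 15.4 × 0.02462 = 0.3792 V.
Branch current I = V_A/R2 = 0.3792/1.12 = 0.3386 mA.
(Equivalently: I_total = 0.9447 mA, then current-divider fraction G_k/ΣG = 0.3584.)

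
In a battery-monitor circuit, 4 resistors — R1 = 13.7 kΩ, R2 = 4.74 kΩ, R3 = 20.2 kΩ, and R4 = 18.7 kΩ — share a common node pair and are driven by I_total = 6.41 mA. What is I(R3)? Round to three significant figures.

ΣG = 1/13.7 + 1/4.74 + 1/20.2 + 1/18.7 = 0.3869.
By the current-divider rule, I = I_total · G_k/ΣG = 6.41 × 0.1279 = 0.8201 mA.

I ≈ 0.820 mA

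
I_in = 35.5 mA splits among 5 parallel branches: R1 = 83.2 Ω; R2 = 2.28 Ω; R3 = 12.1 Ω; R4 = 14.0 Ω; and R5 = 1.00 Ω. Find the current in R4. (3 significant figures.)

I ≈ 1.58 mA

ΣG = 1/83.2 + 1/2.28 + 1/12.1 + 1/14.0 + 1/1.00 = 1.605.
By the current-divider rule, I = I_in · G_k/ΣG = 35.5 × 0.04451 = 1.580 mA.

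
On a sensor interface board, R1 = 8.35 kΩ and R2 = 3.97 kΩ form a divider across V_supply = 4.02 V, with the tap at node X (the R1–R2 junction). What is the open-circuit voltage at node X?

Open-circuit (no load on X): V_th = V_supply · R2/(R1 + R2) = 4.02 × 3.97/(8.350 + 3.97) = 1.295 V.

V_th ≈ 1.30 V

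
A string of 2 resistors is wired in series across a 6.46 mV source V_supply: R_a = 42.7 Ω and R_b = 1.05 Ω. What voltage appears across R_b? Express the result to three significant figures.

V ≈ 0.155 mV

Total series resistance ΣR = 42.7 + 1.05 = 43.75 Ω.
Voltage divider: V = V_supply · (1.050 / 43.75) = 6.46 × 0.02400 = 0.1550 mV.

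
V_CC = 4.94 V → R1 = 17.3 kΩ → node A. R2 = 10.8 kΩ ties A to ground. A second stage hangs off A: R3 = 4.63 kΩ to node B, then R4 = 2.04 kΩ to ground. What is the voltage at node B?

Node A sees R2 in parallel with the series input of stage 2, R3 + R4 = 6.670 kΩ.
R2 ‖ (R3+R4) = 4.123 kΩ.
First divider: V_A = V_CC · 4.123/(17.3 + 4.123) = 0.9508 V.
V_B = V_A × 0.3058 = 0.2908 V.

V_B ≈ 0.291 V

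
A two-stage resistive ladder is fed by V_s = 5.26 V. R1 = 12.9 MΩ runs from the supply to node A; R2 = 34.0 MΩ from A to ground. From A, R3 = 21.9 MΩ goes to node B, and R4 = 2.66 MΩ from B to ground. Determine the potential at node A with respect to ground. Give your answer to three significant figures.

V_A ≈ 2.76 V

The second stage (R3 + R4 = 24.56 MΩ) loads node A in parallel with R2.
Effective lower resistance at A: R2 ‖ 24.56 = 14.26 MΩ.
So V_A = 5.26 × 0.5250 = 2.762 V.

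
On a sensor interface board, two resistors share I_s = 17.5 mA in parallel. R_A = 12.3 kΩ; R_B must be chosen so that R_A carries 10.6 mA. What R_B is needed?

R_B ≈ 18.9 kΩ

The fraction through R_A equals R_B/(R_A+R_B).
10.6/17.5 = R_B/(R_A + R_B) → R_B = R_A · (0.6057)/(1 − 0.6057) = 12.3 × 1.536 = 18.90 kΩ.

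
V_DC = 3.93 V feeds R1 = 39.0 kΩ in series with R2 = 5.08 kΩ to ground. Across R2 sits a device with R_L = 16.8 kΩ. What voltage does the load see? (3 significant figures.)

The load sits in parallel with R2, giving an effective lower resistance R2' = R2·R_L/(R2+R_L) = 3.901 kΩ.
Now apply the divider: V_out = 3.93 × 0.09092 = 0.3573 V.

V_out ≈ 0.357 V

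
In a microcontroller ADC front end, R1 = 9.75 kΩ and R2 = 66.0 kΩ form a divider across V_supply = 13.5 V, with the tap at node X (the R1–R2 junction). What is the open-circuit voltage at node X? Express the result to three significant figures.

V_th ≈ 11.8 V

Open-circuit (no load on X): V_th = V_supply · R2/(R1 + R2) = 13.5 × 66.0/(9.750 + 66.0) = 11.76 V.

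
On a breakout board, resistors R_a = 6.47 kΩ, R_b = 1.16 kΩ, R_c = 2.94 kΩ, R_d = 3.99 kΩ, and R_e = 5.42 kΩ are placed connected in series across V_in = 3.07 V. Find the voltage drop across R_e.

V ≈ 0.833 V

Series total: ΣR = 6.47 + 1.16 + 2.94 + 3.99 + 5.42 = 19.98 kΩ.
By the voltage-divider rule, V = 3.07 × 5.420/19.98 = 0.8328 V.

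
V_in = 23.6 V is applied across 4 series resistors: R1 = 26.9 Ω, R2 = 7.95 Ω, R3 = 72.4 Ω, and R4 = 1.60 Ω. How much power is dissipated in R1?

P ≈ 1.26 W

The common current is I = 23.6/108.9 = 0.2168 A.
V(R1) = I·R = 5.832 V; P = V·I = 5.832 × 0.2168 = 1.265 W.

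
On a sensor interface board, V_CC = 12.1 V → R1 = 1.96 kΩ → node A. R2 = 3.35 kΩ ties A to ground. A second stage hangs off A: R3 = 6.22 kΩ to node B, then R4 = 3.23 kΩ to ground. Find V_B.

Node A sees R2 in parallel with the series input of stage 2, R3 + R4 = 9.450 kΩ.
R2 ‖ (R3+R4) = 2.473 kΩ.
First divider: V_A = V_CC · 2.473/(1.96 + 2.473) = 6.750 V.
Then the unloaded second divider: V_B = V_A × R4/(R3+R4) = 6.750 × 0.3418 = 2.307 V.

V_B ≈ 2.31 V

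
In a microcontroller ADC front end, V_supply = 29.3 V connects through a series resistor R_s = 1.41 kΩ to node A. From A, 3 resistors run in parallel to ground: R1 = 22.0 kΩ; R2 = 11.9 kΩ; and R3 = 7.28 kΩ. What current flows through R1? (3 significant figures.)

I ≈ 0.968 mA

Combine the parallel branches: R_p = (1/22.0 + 1/11.9 + 1/7.28)⁻¹ = 3.747 kΩ.
Node voltage V_A = V_supply · R_p/(R_s + R_p) = 29.3 × 0.7266 = 21.29 V.
I(R1) = V_A / R1 = 21.29/22.0 = 0.9677 mA.
(Check via current divider: I_total = 5.681 mA; share G_k/ΣG = 0.1703 → same result.)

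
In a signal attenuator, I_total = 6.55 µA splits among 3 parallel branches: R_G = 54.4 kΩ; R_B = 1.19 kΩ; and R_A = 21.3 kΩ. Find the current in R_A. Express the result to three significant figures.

I ≈ 0.340 µA

Total conductance ΣG = 1/54.4 + 1/1.19 + 1/21.3 = 0.9057 (units of 1/kΩ).
Current divider: I(R_A) = I_total · G_k/ΣG = 6.55 × (0.04695/0.9057) = 6.55 × 0.05184 = 0.3395 µA.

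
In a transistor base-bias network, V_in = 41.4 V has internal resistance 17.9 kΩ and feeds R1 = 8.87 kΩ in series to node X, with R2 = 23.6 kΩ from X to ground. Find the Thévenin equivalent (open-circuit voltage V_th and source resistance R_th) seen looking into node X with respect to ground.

R1' = 17.9 + 8.87 = 26.77 kΩ (source resistance + R1).
Open-circuit (no load on X): V_th = V_in · R2/(R1' + R2) = 41.4 × 23.6/(26.77 + 23.6) = 19.40 V.
With V_in suppressed (replaced by a short), R_th = R1' ‖ R2 = (26.77 × 23.6)/(26.77 + 23.6) = 12.54 kΩ.

V_th ≈ 19.4 V, R_th ≈ 12.5 kΩ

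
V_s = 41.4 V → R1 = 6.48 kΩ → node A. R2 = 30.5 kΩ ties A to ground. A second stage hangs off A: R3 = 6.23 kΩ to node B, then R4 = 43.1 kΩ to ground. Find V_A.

V_A ≈ 30.8 V

Node A sees R2 in parallel with the series input of stage 2, R3 + R4 = 49.33 kΩ.
Effective lower resistance at A: R2 ‖ 49.33 = 18.85 kΩ.
So V_A = 41.4 × 0.7441 = 30.81 V.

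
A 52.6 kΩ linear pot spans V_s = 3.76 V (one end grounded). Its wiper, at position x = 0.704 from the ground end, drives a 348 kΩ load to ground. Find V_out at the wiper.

The pot divides into 15.57 kΩ above the wiper and 37.03 kΩ below.
(x·R_p) ‖ R_L = 33.47 kΩ.
Loaded-divider output: V_out = 3.76 × 0.6825 = 2.566 V.

V_out ≈ 2.57 V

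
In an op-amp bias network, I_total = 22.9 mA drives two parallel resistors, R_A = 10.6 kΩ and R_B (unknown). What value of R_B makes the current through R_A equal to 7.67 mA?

R_B ≈ 5.34 kΩ

The fraction through R_A equals R_B/(R_A+R_B).
7.67/22.9 = R_B/(R_A + R_B) → R_B = R_A · (0.3349)/(1 − 0.3349) = 10.6 × 0.5036 = 5.338 kΩ.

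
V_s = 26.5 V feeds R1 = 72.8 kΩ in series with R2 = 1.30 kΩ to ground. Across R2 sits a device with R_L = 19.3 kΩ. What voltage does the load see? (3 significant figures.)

V_out ≈ 0.436 V

The load sits in parallel with R2, giving an effective lower resistance R2' = R2·R_L/(R2+R_L) = 1.218 kΩ.
Now apply the divider: V_out = 26.5 × 0.01645 = 0.4361 V.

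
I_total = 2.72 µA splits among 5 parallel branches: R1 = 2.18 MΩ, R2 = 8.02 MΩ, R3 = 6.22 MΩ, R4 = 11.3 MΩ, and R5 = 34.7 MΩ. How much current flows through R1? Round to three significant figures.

ΣG = 1/2.18 + 1/8.02 + 1/6.22 + 1/11.3 + 1/34.7 = 0.8615.
By the current-divider rule, I = I_total · G_k/ΣG = 2.72 × 0.5325 = 1.448 µA.

I ≈ 1.45 µA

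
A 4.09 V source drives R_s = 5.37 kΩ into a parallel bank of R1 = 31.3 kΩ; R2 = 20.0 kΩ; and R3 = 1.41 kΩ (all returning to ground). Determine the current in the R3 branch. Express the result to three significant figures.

Combine the parallel branches: R_p = (1/31.3 + 1/20.0 + 1/1.41)⁻¹ = 1.264 kΩ.
Node voltage V_A = V_s · R_p/(R_s + R_p) = 4.09 × 0.1905 = 0.7793 V.
I(R3) = V_A / R3 = 0.7793/1.41 = 0.5527 mA.

I ≈ 0.553 mA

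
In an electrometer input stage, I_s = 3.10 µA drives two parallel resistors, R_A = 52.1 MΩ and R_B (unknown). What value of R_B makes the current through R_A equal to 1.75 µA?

Two-branch current divider: I_A = I_s · R_B/(R_A + R_B).
1.75/3.10 = R_B/(R_A + R_B) → R_B = R_A · (0.5645)/(1 − 0.5645) = 52.1 × 1.296 = 67.54 MΩ.

R_B ≈ 67.5 MΩ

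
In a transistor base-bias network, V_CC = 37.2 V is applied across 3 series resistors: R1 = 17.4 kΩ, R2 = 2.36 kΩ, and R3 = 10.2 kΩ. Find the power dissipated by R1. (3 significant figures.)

P ≈ 26.8 mW

ΣR = 29.96 kΩ → I = 37.2/29.96 = 1.242 mA.
P = I²R = 1.542 × 17.4 = 26.83 mW.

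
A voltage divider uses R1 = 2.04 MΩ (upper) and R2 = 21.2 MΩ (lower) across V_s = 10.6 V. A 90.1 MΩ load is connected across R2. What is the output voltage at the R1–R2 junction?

The load sits in parallel with R2, giving an effective lower resistance R2' = R2·R_L/(R2+R_L) = 17.16 MΩ.
Voltage divider with the loaded lower leg: V_out = 10.6 × 17.16/(2.04 + 17.16) = 10.6 × 0.8938 = 9.474 V.

V_out ≈ 9.47 V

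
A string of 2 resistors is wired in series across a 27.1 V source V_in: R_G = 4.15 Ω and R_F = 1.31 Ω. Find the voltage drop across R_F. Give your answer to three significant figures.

Series total: ΣR = 4.15 + 1.31 = 5.460 Ω.
V = V_in · R/ΣR = 27.1 × 0.2399 = 6.502 V.

V ≈ 6.50 V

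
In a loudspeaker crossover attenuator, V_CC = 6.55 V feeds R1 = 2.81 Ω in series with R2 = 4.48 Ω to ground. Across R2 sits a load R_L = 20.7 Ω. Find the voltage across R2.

The load sits in parallel with R2, giving an effective lower resistance R2' = R2·R_L/(R2+R_L) = 3.683 Ω.
Now apply the divider: V_out = 6.55 × 0.5672 = 3.715 V.

V_out ≈ 3.72 V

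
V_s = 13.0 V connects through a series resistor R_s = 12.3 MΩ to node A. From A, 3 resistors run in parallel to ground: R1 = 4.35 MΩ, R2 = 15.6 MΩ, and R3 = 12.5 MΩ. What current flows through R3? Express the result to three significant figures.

I ≈ 0.186 µA

Equivalent of the parallel group: R_p = 2.674 MΩ.
Node voltage V_A = V_s · R_p/(R_s + R_p) = 13.0 × 0.1786 = 2.321 V.
I(R3) = V_A / R3 = 2.321/12.5 = 0.1857 µA.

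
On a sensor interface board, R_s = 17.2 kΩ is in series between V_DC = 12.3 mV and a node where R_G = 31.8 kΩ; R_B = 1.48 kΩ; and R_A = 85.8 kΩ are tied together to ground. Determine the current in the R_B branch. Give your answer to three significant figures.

I ≈ 0.622 µA

Parallel bank: R_p = 1/(1/31.8 + 1/1.48 + 1/85.8) = 1.391 kΩ.
V_A by voltage divider: V_A = 12.3 × 1.391/(17.2 + 1.391) = 0.9205 mV.
I(R_B) = V_A / R_B = 0.9205/1.48 = 0.6219 µA.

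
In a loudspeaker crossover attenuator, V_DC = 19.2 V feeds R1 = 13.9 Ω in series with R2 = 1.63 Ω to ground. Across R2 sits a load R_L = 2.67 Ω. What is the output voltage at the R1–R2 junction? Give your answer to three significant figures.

V_out ≈ 1.30 V

First combine the lower leg with the load: R2 ‖ R_L = 1.012 Ω.
Then V_out = V_DC · R2'/(R1 + R2') = 19.2 × 1.012/14.91 = 1.303 V.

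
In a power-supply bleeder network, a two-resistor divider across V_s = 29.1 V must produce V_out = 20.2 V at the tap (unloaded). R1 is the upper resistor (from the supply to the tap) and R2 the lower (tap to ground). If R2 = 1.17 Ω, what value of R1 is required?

The divider ratio is R2/(R1+R2) = 20.2/29.1 = 0.6942.
Rearranging, R1 = R2·(1−k)/k = 1.17 × 0.4406 = 0.5155 Ω.

R1 ≈ 0.515 Ω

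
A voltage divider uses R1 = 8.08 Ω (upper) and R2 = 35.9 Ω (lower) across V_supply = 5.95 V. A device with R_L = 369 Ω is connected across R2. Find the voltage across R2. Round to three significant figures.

V_out ≈ 4.77 V

First combine the lower leg with the load: R2 ‖ R_L = 32.72 Ω.
Then V_out = V_supply · R2'/(R1 + R2') = 5.95 × 32.72/40.80 = 4.772 V.
(Unloaded it would be 4.86 V; the load pulls it down.)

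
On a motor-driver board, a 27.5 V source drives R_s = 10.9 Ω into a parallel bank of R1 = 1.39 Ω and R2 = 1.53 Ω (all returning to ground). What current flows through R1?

Equivalent of the parallel group: R_p = 0.7283 Ω.
V_A = 27.5 × 0.7283/11.63 = 1.722 V.
I(R1) = V_A / R1 = 1.722/1.39 = 1.239 A.
(Equivalently: I_total = 2.365 A, then current-divider fraction G_k/ΣG = 0.5240.)

I ≈ 1.24 A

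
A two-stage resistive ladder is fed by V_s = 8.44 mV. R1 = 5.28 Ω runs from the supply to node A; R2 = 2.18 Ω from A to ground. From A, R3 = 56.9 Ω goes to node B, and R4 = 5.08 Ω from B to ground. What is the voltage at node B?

Node A sees R2 in parallel with the series input of stage 2, R3 + R4 = 61.98 Ω.
R2 ‖ (R3+R4) = 2.106 Ω.
So V_A = 8.44 × 0.2851 = 2.406 mV.
Then the unloaded second divider: V_B = V_A × R4/(R3+R4) = 2.406 × 0.08196 = 0.1972 mV.

V_B ≈ 0.197 mV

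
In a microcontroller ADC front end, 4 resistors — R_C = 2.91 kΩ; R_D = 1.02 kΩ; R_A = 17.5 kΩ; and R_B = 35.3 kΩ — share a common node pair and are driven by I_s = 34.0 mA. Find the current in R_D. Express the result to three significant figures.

Total conductance ΣG = 1/2.91 + 1/1.02 + 1/17.5 + 1/35.3 = 1.410 (units of 1/kΩ).
R_D takes the fraction G_k/ΣG = 0.9804/1.410 = 0.6956, so I = 34.0 × 0.6956 = 23.65 mA.

I ≈ 23.6 mA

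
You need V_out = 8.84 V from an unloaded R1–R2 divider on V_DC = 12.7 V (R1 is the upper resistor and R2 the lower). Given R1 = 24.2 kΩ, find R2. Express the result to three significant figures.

R2 ≈ 55.4 kΩ

The divider ratio is R2/(R1+R2) = 8.84/12.7 = 0.6961.
R2 = R1 · 0.6961/(1 − 0.6961) = 55.42 kΩ.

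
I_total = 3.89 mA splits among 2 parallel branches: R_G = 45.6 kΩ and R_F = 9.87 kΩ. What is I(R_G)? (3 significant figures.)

I ≈ 0.692 mA

With just two branches, the current splits inversely with resistance.
So I = 3.89 × 9.87/55.47 = 0.6922 mA.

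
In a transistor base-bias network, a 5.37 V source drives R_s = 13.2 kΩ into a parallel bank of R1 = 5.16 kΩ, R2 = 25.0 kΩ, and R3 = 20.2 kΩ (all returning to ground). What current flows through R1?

I ≈ 0.220 mA

Combine the parallel branches: R_p = (1/5.16 + 1/25.0 + 1/20.2)⁻¹ = 3.530 kΩ.
V_A by voltage divider: V_A = 5.37 × 3.530/(13.2 + 3.530) = 1.133 V.
Branch current I = V_A/R1 = 1.133/5.16 = 0.2196 mA.
(Check via current divider: I_total = 0.3210 mA; share G_k/ΣG = 0.6841 → same result.)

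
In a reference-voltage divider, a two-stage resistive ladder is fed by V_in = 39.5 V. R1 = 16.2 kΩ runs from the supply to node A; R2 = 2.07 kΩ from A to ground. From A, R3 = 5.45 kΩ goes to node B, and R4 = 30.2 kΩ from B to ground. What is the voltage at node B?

Node A sees R2 in parallel with the series input of stage 2, R3 + R4 = 35.65 kΩ.
R2 ‖ (R3+R4) = 1.956 kΩ.
So V_A = 39.5 × 0.1078 = 4.256 V.
Stage 2 is unloaded, so V_B = V_A · R4/(R3+R4) = 4.256 × 30.2/35.65 = 3.606 V.

V_B ≈ 3.61 V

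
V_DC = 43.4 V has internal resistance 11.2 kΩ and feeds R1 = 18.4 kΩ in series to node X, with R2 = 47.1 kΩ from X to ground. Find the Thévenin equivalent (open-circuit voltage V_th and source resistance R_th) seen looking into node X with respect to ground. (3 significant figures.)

R1' = 11.2 + 18.4 = 29.60 kΩ (source resistance + R1).
V_th is the unloaded tap voltage: V_DC · R2/(R1'+R2) = 43.4 × 0.6141 = 26.65 V.
Looking into X with the source shorted: R_th = R1'·R2/(R1'+R2) = 29.60 × 47.1/76.70 = 18.18 kΩ.

V_th ≈ 26.7 V, R_th ≈ 18.2 kΩ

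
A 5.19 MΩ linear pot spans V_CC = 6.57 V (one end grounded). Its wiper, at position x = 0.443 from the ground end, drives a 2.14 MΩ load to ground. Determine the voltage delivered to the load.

V_out ≈ 1.82 V

Split the track: R_lower = x·R_p = 2.299 MΩ, R_upper = (1−x)·R_p = 2.891 MΩ.
Lower segment in parallel with the load: 2.299 ‖ 2.14 = 1.108 MΩ.
V_out = 6.57 × 1.108/(2.891 + 1.108) = 1.821 V.
(Unloaded: V_out = x·V_CC = 2.91 V.)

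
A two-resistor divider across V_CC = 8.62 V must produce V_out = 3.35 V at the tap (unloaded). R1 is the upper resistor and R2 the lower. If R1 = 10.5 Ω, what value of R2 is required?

R2 ≈ 6.67 Ω

Required fraction k = V_out/V_CC = 0.3886.
Rearranging, R2 = R1·k/(1−k) = 10.5 × 0.6357 = 6.675 Ω.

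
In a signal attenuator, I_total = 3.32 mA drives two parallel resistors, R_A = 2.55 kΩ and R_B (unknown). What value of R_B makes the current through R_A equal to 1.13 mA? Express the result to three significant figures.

In a two-way split, I_A/I_total = R_B/(R_A + R_B).
1.13/3.32 = R_B/(R_A + R_B) → R_B = R_A · (0.3404)/(1 − 0.3404) = 2.55 × 0.5160 = 1.316 kΩ.

R_B ≈ 1.32 kΩ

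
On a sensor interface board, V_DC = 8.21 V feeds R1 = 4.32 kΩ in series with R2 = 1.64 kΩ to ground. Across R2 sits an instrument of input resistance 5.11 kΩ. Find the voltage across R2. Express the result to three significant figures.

V_out ≈ 1.83 V

First combine the lower leg with the load: R2 ‖ R_L = 1.242 kΩ.
Voltage divider with the loaded lower leg: V_out = 8.21 × 1.242/(4.32 + 1.242) = 8.21 × 0.2232 = 1.833 V.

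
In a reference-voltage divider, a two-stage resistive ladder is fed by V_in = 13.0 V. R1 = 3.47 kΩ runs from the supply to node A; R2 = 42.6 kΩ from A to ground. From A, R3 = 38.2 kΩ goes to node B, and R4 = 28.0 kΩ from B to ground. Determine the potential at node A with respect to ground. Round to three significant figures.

Node A sees R2 in parallel with the series input of stage 2, R3 + R4 = 66.20 kΩ.
R2 ‖ (R3+R4) = 25.92 kΩ.
V_A = 13.0 × 25.92/(3.47 + 25.92) = 11.47 V.

V_A ≈ 11.5 V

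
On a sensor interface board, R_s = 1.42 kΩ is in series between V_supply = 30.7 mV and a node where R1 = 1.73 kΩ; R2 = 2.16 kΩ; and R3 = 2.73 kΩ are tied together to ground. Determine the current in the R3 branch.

I ≈ 3.75 µA

Parallel bank: R_p = 1/(1/1.73 + 1/2.16 + 1/2.73) = 0.7106 kΩ.
V_A by voltage divider: V_A = 30.7 × 0.7106/(1.42 + 0.7106) = 10.24 mV.
I(R3) = V_A / R3 = 10.24/2.73 = 3.751 µA.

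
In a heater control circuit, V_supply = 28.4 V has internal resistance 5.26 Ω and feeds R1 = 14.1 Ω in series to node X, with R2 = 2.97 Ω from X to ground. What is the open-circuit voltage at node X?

R1' = 5.26 + 14.1 = 19.36 Ω (source resistance + R1).
V_th is the unloaded tap voltage: V_supply · R2/(R1'+R2) = 28.4 × 0.1330 = 3.777 V.

V_th ≈ 3.78 V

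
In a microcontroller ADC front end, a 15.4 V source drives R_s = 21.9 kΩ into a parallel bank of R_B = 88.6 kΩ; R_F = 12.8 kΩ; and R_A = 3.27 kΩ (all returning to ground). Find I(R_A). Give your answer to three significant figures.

Equivalent of the parallel group: R_p = 2.530 kΩ.
V_A by voltage divider: V_A = 15.4 × 2.530/(21.9 + 2.530) = 1.595 V.
I(R_A) = V_A / R_A = 1.595/3.27 = 0.4878 mA.

I ≈ 0.488 mA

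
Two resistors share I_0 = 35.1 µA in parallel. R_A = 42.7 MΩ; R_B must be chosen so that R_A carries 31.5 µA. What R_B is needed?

The fraction through R_A equals R_B/(R_A+R_B).
31.5/35.1 = R_B/(R_A + R_B) → R_B = R_A · (0.8974)/(1 − 0.8974) = 42.7 × 8.750 = 373.6 MΩ.

R_B ≈ 374 MΩ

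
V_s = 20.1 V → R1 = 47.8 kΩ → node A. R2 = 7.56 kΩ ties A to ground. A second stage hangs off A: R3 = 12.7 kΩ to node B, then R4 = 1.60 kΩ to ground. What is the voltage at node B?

V_B ≈ 0.211 V

The second stage (R3 + R4 = 14.30 kΩ) loads node A in parallel with R2.
Effective lower resistance at A: R2 ‖ 14.30 = 4.945 kΩ.
So V_A = 20.1 × 0.09376 = 1.885 V.
Stage 2 is unloaded, so V_B = V_A · R4/(R3+R4) = 1.885 × 1.60/14.30 = 0.2109 V.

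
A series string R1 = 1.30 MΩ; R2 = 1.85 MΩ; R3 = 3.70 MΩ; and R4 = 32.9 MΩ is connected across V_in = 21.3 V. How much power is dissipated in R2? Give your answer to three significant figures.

P ≈ 0.531 µW

The common current is I = 21.3/39.75 = 0.5358 µA.
P(R2) = I²·R2 = (0.5358)² × 1.85 = 0.5312 µW.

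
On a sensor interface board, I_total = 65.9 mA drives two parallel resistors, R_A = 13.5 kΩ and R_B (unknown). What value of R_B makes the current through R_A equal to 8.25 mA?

R_B ≈ 1.93 kΩ

The fraction through R_A equals R_B/(R_A+R_B).
8.25/65.9 = R_B/(R_A + R_B) → R_B = R_A · (0.1252)/(1 − 0.1252) = 13.5 × 0.1431 = 1.932 kΩ.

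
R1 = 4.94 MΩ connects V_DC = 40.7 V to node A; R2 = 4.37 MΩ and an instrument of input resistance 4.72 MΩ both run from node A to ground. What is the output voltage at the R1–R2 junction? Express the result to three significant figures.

V_out ≈ 12.8 V

R2 ‖ R_L = (4.37 × 4.72)/(4.37 + 4.72) = 2.269 MΩ.
Then V_out = V_DC · R2'/(R1 + R2') = 40.7 × 2.269/7.209 = 12.81 V.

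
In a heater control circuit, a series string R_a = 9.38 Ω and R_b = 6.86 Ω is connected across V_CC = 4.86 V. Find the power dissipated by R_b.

P ≈ 0.614 W

The common current is I = 4.86/16.24 = 0.2993 A.
P = I²R = 0.08956 × 6.86 = 0.6144 W.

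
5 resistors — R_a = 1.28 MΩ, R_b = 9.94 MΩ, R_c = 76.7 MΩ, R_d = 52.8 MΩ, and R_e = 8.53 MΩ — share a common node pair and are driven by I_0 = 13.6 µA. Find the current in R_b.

I ≈ 1.33 µA

ΣG = 1/1.28 + 1/9.94 + 1/76.7 + 1/52.8 + 1/8.53 = 1.031.
By the current-divider rule, I = I_0 · G_k/ΣG = 13.6 × 0.09757 = 1.327 µA.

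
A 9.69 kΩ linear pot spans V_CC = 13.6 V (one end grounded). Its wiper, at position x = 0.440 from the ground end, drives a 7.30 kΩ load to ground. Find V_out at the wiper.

V_out ≈ 4.51 V

Split the track: R_lower = x·R_p = 4.264 kΩ, R_upper = (1−x)·R_p = 5.426 kΩ.
R_L loads the lower segment: effective lower R = 2.692 kΩ.
V_out = 13.6 × 2.692/(5.426 + 2.692) = 4.509 V.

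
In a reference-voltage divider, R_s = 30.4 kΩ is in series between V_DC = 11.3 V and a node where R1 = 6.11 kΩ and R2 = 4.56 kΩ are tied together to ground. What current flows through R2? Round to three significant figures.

I ≈ 0.196 mA

Combine the parallel branches: R_p = (1/6.11 + 1/4.56)⁻¹ = 2.611 kΩ.
V_A by voltage divider: V_A = 11.3 × 2.611/(30.4 + 2.611) = 0.8938 V.
Branch current I = V_A/R2 = 0.8938/4.56 = 0.1960 mA.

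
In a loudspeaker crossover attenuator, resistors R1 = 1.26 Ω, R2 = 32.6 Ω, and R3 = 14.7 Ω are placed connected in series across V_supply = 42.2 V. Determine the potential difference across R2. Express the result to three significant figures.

V ≈ 28.3 V

Total series resistance ΣR = 1.26 + 32.6 + 14.7 = 48.56 Ω.
Voltage divider: V = V_supply · (32.60 / 48.56) = 42.2 × 0.6713 = 28.33 V.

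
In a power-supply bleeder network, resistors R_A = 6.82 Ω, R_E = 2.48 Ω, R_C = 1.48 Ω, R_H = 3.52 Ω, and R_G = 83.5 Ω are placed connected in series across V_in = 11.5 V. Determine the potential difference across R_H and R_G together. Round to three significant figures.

V ≈ 10.2 V

Series total: ΣR = 6.82 + 2.48 + 1.48 + 3.52 + 83.5 = 97.80 Ω.
R_{R_H..R_G} = 3.52 + 83.5 = 87.02 Ω.
By the voltage-divider rule, V = 11.5 × 87.02/97.80 = 10.23 V.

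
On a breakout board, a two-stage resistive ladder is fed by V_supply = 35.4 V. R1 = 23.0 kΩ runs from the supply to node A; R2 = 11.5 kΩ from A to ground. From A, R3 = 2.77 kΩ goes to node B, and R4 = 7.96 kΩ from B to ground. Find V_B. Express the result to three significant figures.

V_B ≈ 5.11 V

Node A sees R2 in parallel with the series input of stage 2, R3 + R4 = 10.73 kΩ.
R2 ‖ (R3+R4) = 5.551 kΩ.
So V_A = 35.4 × 0.1944 = 6.882 V.
Stage 2 is unloaded, so V_B = V_A · R4/(R3+R4) = 6.882 × 7.96/10.73 = 5.106 V.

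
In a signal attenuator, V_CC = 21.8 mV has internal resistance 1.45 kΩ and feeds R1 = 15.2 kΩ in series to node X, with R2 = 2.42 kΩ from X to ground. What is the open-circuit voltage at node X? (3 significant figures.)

R1' = 1.45 + 15.2 = 16.65 kΩ (source resistance + R1).
With X open, the divider is unloaded: V_th = 21.8 × 2.42/19.07 = 2.766 mV.

V_th ≈ 2.77 mV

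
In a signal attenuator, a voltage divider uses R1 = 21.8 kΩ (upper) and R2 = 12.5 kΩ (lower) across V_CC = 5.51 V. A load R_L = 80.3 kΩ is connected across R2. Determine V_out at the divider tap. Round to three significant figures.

First combine the lower leg with the load: R2 ‖ R_L = 10.82 kΩ.
Voltage divider with the loaded lower leg: V_out = 5.51 × 10.82/(21.8 + 10.82) = 5.51 × 0.3316 = 1.827 V.

V_out ≈ 1.83 V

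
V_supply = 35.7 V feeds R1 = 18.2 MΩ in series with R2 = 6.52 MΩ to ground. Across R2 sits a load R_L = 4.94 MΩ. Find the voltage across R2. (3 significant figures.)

V_out ≈ 4.78 V

R2 ‖ R_L = (6.52 × 4.94)/(6.52 + 4.94) = 2.811 MΩ.
Voltage divider with the loaded lower leg: V_out = 35.7 × 2.811/(18.2 + 2.811) = 35.7 × 0.1338 = 4.776 V.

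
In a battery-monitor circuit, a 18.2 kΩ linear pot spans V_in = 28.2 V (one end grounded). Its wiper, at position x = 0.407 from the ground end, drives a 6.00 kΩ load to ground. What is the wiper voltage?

V_out ≈ 6.63 V

Split the track: R_lower = x·R_p = 7.407 kΩ, R_upper = (1−x)·R_p = 10.79 kΩ.
Lower segment in parallel with the load: 7.407 ‖ 6.00 = 3.315 kΩ.
V_out = 28.2 × 3.315/(10.79 + 3.315) = 6.626 V.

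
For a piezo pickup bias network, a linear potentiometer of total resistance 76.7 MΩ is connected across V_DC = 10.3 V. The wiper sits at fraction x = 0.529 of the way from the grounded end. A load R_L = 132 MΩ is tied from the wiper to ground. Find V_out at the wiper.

Split the track: R_lower = x·R_p = 40.57 MΩ, R_upper = (1−x)·R_p = 36.13 MΩ.
R_L loads the lower segment: effective lower R = 31.03 MΩ.
Then V_out = V_DC · 31.03/(36.13 + 31.03) = 4.760 V.

V_out ≈ 4.76 V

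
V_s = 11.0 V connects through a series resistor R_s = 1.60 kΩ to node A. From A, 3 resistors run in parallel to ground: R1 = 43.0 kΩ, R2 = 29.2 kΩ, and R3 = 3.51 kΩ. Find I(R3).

Combine the parallel branches: R_p = (1/43.0 + 1/29.2 + 1/3.51)⁻¹ = 2.921 kΩ.
V_A by voltage divider: V_A = 11.0 × 2.921/(1.60 + 2.921) = 7.107 V.
I(R3) = V_A / R3 = 7.107/3.51 = 2.025 mA.

I ≈ 2.02 mA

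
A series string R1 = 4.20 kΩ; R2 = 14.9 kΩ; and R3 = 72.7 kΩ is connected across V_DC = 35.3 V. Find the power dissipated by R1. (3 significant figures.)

The common current is I = 35.3/91.80 = 0.3845 mA.
P(R1) = I²·R1 = (0.3845)² × 4.20 = 0.6210 mW.

P ≈ 0.621 mW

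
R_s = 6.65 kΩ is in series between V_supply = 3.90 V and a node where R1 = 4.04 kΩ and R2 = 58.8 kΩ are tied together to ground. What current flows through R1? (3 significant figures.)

I ≈ 0.350 mA

Equivalent of the parallel group: R_p = 3.780 kΩ.
Node voltage V_A = V_supply · R_p/(R_s + R_p) = 3.90 × 0.3624 = 1.413 V.
I(R1) = V_A / R1 = 1.413/4.04 = 0.3499 mA.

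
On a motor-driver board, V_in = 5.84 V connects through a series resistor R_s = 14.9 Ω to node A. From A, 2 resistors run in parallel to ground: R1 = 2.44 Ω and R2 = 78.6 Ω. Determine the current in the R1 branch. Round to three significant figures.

I ≈ 0.328 A

Equivalent of the parallel group: R_p = 2.367 Ω.
V_A = 5.84 × 2.367/17.27 = 0.8004 V.
I(R1) = V_A / R1 = 0.8004/2.44 = 0.3280 A.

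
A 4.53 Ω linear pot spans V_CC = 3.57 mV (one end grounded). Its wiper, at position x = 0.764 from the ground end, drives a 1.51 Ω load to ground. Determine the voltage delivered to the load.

Split the track: R_lower = x·R_p = 3.461 Ω, R_upper = (1−x)·R_p = 1.069 Ω.
Lower segment in parallel with the load: 3.461 ‖ 1.51 = 1.051 Ω.
Then V_out = V_CC · 1.051/(1.069 + 1.051) = 1.770 mV.

V_out ≈ 1.77 mV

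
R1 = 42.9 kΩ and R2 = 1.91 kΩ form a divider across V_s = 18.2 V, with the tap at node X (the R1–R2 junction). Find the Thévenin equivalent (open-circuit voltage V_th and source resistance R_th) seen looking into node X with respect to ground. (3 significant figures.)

V_th ≈ 0.776 V, R_th ≈ 1.83 kΩ

V_th is the unloaded tap voltage: V_s · R2/(R1+R2) = 18.2 × 0.04262 = 0.7758 V.
Looking into X with the source shorted: R_th = R1·R2/(R1+R2) = 42.90 × 1.91/44.81 = 1.829 kΩ.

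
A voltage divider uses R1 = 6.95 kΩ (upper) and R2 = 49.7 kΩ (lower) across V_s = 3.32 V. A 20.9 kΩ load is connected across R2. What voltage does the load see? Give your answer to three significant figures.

The load sits in parallel with R2, giving an effective lower resistance R2' = R2·R_L/(R2+R_L) = 14.71 kΩ.
Voltage divider with the loaded lower leg: V_out = 3.32 × 14.71/(6.95 + 14.71) = 3.32 × 0.6792 = 2.255 V.
(Unloaded it would be 2.91 V; the load pulls it down.)

V_out ≈ 2.25 V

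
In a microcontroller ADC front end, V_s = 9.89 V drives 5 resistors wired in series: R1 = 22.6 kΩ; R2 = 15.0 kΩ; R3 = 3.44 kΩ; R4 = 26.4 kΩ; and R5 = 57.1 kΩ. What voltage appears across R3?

V ≈ 0.273 V

ΣR = 22.6 + 15.0 + 3.44 + 26.4 + 57.1 = 124.5 kΩ.
By the voltage-divider rule, V = 9.89 × 3.440/124.5 = 0.2732 V.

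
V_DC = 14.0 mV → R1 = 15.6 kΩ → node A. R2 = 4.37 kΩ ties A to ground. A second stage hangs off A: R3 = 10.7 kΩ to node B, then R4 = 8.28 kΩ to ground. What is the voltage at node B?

Node A sees R2 in parallel with the series input of stage 2, R3 + R4 = 18.98 kΩ.
R2 ‖ (R3+R4) = 3.552 kΩ.
V_A = 14.0 × 3.552/(15.6 + 3.552) = 2.597 mV.
Stage 2 is unloaded, so V_B = V_A · R4/(R3+R4) = 2.597 × 8.28/18.98 = 1.133 mV.

V_B ≈ 1.13 mV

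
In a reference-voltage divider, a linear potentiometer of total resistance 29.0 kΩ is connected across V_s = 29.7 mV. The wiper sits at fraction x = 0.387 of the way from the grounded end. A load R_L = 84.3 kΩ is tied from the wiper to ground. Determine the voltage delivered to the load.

V_out ≈ 10.6 mV

Split the track: R_lower = x·R_p = 11.22 kΩ, R_upper = (1−x)·R_p = 17.78 kΩ.
Lower segment in parallel with the load: 11.22 ‖ 84.3 = 9.904 kΩ.
V_out = 29.7 × 9.904/(17.78 + 9.904) = 10.63 mV.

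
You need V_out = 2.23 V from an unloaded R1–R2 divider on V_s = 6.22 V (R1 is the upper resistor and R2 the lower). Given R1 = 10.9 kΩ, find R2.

R2 ≈ 6.09 kΩ

The divider ratio is R2/(R1+R2) = 2.23/6.22 = 0.3585.
So R2 = R1 · V_out/(V_s − V_out) = 10.9 × 2.23/(6.22 − 2.23) = 10.9 × 0.5589 = 6.092 kΩ.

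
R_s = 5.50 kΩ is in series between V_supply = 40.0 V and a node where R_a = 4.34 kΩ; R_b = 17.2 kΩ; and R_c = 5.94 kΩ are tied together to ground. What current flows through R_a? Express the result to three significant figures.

I ≈ 2.62 mA

Combine the parallel branches: R_p = (1/4.34 + 1/17.2 + 1/5.94)⁻¹ = 2.189 kΩ.
V_A = 40.0 × 2.189/7.689 = 11.39 V.
I(R_a) = V_A / R_a = 11.39/4.34 = 2.624 mA.
(Check via current divider: I_total = 5.202 mA; share G_k/ΣG = 0.5043 → same result.)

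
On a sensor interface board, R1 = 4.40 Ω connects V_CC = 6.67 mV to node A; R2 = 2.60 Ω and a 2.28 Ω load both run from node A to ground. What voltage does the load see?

R2 ‖ R_L = (2.60 × 2.28)/(2.60 + 2.28) = 1.215 Ω.
Voltage divider with the loaded lower leg: V_out = 6.67 × 1.215/(4.40 + 1.215) = 6.67 × 0.2164 = 1.443 mV.

V_out ≈ 1.44 mV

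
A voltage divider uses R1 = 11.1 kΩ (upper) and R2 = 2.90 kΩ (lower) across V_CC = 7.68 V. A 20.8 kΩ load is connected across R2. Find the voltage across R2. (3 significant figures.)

R2 ‖ R_L = (2.90 × 20.8)/(2.90 + 20.8) = 2.545 kΩ.
Voltage divider with the loaded lower leg: V_out = 7.68 × 2.545/(11.1 + 2.545) = 7.68 × 0.1865 = 1.433 V.
(Unloaded it would be 1.59 V; the load pulls it down.)

V_out ≈ 1.43 V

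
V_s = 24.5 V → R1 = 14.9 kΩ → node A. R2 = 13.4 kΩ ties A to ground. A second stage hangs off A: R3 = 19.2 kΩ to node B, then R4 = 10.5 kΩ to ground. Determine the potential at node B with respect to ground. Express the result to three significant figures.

V_B ≈ 3.31 V

The second stage (R3 + R4 = 29.70 kΩ) loads node A in parallel with R2.
Effective lower resistance at A: R2 ‖ 29.70 = 9.234 kΩ.
First divider: V_A = V_s · 9.234/(14.9 + 9.234) = 9.374 V.
Stage 2 is unloaded, so V_B = V_A · R4/(R3+R4) = 9.374 × 10.5/29.70 = 3.314 V.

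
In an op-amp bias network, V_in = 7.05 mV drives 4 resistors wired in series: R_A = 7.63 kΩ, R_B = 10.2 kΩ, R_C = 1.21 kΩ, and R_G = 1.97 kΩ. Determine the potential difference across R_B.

Series total: ΣR = 7.63 + 10.2 + 1.21 + 1.97 = 21.01 kΩ.
Voltage divider: V = V_in · (10.20 / 21.01) = 7.05 × 0.4855 = 3.423 mV.

V ≈ 3.42 mV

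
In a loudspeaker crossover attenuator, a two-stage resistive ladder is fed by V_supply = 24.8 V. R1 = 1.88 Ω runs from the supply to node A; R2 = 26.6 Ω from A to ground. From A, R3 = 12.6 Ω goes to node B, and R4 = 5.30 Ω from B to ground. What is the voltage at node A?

Node A sees R2 in parallel with the series input of stage 2, R3 + R4 = 17.90 Ω.
R2 ‖ (R3+R4) = 10.70 Ω.
V_A = 24.8 × 10.70/(1.88 + 10.70) = 21.09 V.

V_A ≈ 21.1 V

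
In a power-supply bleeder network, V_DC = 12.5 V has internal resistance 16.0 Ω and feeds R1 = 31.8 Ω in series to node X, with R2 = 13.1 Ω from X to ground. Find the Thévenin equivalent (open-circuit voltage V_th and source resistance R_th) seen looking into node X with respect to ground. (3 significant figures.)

V_th ≈ 2.69 V, R_th ≈ 10.3 Ω

R1' = 16.0 + 31.8 = 47.80 Ω (source resistance + R1).
Open-circuit (no load on X): V_th = V_DC · R2/(R1' + R2) = 12.5 × 13.1/(47.80 + 13.1) = 2.689 V.
Zeroing V_DC shorts the top of R1' to ground, so R_th = R1' ‖ R2 = 10.28 Ω.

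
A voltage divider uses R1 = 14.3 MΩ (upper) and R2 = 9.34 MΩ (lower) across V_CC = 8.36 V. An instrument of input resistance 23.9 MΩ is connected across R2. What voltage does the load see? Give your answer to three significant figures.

V_out ≈ 2.67 V

First combine the lower leg with the load: R2 ‖ R_L = 6.716 MΩ.
Voltage divider with the loaded lower leg: V_out = 8.36 × 6.716/(14.3 + 6.716) = 8.36 × 0.3196 = 2.671 V.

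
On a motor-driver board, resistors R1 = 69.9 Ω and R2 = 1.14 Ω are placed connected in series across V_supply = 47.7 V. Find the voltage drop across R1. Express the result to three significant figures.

V ≈ 46.9 V

Series total: ΣR = 69.9 + 1.14 = 71.04 Ω.
V = V_supply · R/ΣR = 47.7 × 0.9840 = 46.93 V.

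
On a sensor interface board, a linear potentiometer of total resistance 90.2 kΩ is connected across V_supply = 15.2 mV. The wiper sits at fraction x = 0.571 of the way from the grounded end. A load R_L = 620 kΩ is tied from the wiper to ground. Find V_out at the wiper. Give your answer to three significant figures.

V_out ≈ 8.38 mV

Split the track: R_lower = x·R_p = 51.50 kΩ, R_upper = (1−x)·R_p = 38.70 kΩ.
R_L loads the lower segment: effective lower R = 47.55 kΩ.
V_out = 15.2 × 47.55/(38.70 + 47.55) = 8.381 mV.
(Unloaded: V_out = x·V_supply = 8.68 mV.)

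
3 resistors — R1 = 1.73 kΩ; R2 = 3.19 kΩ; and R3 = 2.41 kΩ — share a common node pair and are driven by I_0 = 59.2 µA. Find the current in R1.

Total conductance ΣG = 1/1.73 + 1/3.19 + 1/2.41 = 1.306 (units of 1/kΩ).
Current divider: I(R1) = I_0 · G_k/ΣG = 59.2 × (0.5780/1.306) = 59.2 × 0.4424 = 26.19 µA.

I ≈ 26.2 µA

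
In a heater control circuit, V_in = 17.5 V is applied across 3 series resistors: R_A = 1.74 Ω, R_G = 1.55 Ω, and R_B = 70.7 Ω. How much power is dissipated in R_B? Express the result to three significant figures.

ΣR = 73.99 Ω → I = 17.5/73.99 = 0.2365 A.
V(R_B) = I·R = 16.72 V; P = V·I = 16.72 × 0.2365 = 3.955 W.

P ≈ 3.96 W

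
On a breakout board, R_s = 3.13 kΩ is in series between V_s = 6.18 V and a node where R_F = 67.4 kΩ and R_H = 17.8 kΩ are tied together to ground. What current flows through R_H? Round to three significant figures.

I ≈ 0.284 mA

Parallel bank: R_p = 1/(1/67.4 + 1/17.8) = 14.08 kΩ.
V_A by voltage divider: V_A = 6.18 × 14.08/(3.13 + 14.08) = 5.056 V.
I(R_H) = V_A / R_H = 5.056/17.8 = 0.2841 mA.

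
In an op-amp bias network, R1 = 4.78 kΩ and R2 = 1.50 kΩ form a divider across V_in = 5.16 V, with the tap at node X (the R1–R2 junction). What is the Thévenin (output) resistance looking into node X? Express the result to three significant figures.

With V_in suppressed (replaced by a short), R_th = R1 ‖ R2 = (4.780 × 1.50)/(4.780 + 1.50) = 1.142 kΩ.

R_th ≈ 1.14 kΩ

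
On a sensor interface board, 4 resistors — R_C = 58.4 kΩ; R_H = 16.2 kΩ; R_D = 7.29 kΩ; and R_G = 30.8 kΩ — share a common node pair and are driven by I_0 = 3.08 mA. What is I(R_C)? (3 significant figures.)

I ≈ 0.212 mA

Total conductance ΣG = 1/58.4 + 1/16.2 + 1/7.29 + 1/30.8 = 0.2485 (units of 1/kΩ).
Current divider: I(R_C) = I_0 · G_k/ΣG = 3.08 × (0.01712/0.2485) = 3.08 × 0.06891 = 0.2122 mA.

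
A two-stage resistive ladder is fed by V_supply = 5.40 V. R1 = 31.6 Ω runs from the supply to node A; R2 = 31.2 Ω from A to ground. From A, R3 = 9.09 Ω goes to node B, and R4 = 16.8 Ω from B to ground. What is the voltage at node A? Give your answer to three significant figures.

V_A ≈ 1.67 V

Looking into the second stage from A: R3 + R4 = 25.89 Ω appears in parallel with R2.
Effective lower resistance at A: R2 ‖ 25.89 = 14.15 Ω.
So V_A = 5.40 × 0.3093 = 1.670 V.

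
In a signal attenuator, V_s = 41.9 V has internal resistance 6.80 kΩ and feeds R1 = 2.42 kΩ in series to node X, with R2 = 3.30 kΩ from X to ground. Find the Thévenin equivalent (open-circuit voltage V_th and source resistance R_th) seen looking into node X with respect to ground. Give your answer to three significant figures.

V_th ≈ 11.0 V, R_th ≈ 2.43 kΩ

R1' = 6.80 + 2.42 = 9.220 kΩ (source resistance + R1).
Open-circuit (no load on X): V_th = V_s · R2/(R1' + R2) = 41.9 × 3.30/(9.220 + 3.30) = 11.04 V.
Looking into X with the source shorted: R_th = R1'·R2/(R1'+R2) = 9.220 × 3.30/12.52 = 2.430 kΩ.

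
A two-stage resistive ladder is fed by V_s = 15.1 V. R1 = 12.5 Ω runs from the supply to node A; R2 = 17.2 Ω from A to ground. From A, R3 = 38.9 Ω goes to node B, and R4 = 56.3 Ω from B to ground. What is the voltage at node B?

V_B ≈ 4.81 V

Looking into the second stage from A: R3 + R4 = 95.20 Ω appears in parallel with R2.
R2 ‖ (R3+R4) = 14.57 Ω.
V_A = 15.1 × 14.57/(12.5 + 14.57) = 8.127 V.
Stage 2 is unloaded, so V_B = V_A · R4/(R3+R4) = 8.127 × 56.3/95.20 = 4.806 V.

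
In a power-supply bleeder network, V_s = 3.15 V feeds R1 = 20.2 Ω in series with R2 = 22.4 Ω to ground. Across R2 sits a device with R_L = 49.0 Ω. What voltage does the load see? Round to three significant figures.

V_out ≈ 1.36 V

First combine the lower leg with the load: R2 ‖ R_L = 15.37 Ω.
Voltage divider with the loaded lower leg: V_out = 3.15 × 15.37/(20.2 + 15.37) = 3.15 × 0.4321 = 1.361 V.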